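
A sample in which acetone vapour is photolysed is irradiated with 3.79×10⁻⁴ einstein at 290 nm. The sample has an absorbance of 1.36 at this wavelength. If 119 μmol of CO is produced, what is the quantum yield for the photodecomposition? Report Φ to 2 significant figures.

Product: 119 μmol = 1.19×10⁻⁴ mol.
Fraction absorbed: 1 − 10^(−1.36) = 0.9563.
Photons absorbed: 0.9563 × 3.79×10⁻⁴ = 3.624×10⁻⁴ mol.
Φ = 1.19×10⁻⁴ mol / 3.624×10⁻⁴ mol photons = 0.33.

Φ = 0.33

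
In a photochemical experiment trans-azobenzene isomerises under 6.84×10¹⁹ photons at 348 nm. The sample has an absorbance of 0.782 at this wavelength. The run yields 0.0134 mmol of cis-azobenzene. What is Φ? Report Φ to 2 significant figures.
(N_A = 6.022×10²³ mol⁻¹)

Φ = 0.14

Product: 0.0134 mmol = 1.34×10⁻⁵ mol.
Moles of photons: 6.84×10¹⁹ / 6.022×10²³ = 1.136×10⁻⁴ mol.
Fraction absorbed: 1 − 10^(−0.782) = 0.8348.
Photons absorbed: 0.8348 × 1.136×10⁻⁴ = 9.483×10⁻⁵ mol.
Φ = 1.34×10⁻⁵ mol / 9.483×10⁻⁵ mol photons = 0.14.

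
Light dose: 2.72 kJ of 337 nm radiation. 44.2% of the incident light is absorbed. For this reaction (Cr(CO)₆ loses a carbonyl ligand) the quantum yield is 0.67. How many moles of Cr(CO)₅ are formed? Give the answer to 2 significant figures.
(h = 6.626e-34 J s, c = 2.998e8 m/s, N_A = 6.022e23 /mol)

0.0023 mol

Photon energy at 337 nm: hc/λ = (6.626e-34)(2.998e8)/(337e-9) = 5.895e-19 J.
Incident energy: 2.72 kJ = 2720 J.
Photons incident: 2720 / 5.895e-19 = 4.614e21, i.e. 4.614e21/6.022e23 = 0.007662 mol.
Photons absorbed: 0.442 × 0.007662 = 0.003387 mol.
Product: Φ × n_abs = 0.67 × 0.003387 = 0.002269 mol.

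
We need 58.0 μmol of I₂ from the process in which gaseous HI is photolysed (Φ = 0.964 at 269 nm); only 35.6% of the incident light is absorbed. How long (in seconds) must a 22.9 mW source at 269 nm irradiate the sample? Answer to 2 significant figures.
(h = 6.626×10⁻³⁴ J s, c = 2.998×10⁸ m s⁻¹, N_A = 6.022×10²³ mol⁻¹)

Product: 58.0 μmol = 5.80×10⁻⁵ mol.
Photons that must be absorbed: 5.80×10⁻⁵ / 0.964 = 6.017×10⁻⁵ mol.
Incident photons needed: 6.017×10⁻⁵ / 0.356 = 1.690×10⁻⁴ mol.
Photon energy: hc/λ = 7.385×10⁻¹⁹ J; per mole, 4.447×10⁵ J mol⁻¹.
Energy required: 1.690×10⁻⁴ × 4.447×10⁵ = 75.15 J.
Time: 75.15 J / 0.0229 W = 3300 s.

t ≈ 3300 s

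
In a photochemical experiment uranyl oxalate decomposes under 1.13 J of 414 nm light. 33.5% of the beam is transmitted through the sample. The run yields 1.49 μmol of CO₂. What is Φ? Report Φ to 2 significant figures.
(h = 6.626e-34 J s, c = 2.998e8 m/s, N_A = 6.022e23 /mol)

Product: 1.49 μmol = 1.49e-6 mol.
Photon energy at 414 nm: hc/λ = (6.626e-34)(2.998e8)/(414e-9) = 4.798e-19 J.
Photons incident: 1.13 / 4.798e-19 = 2.355e18, i.e. 2.355e18/6.022e23 = 3.911e-6 mol.
Fraction absorbed: 1 − 33.5/100 = 0.6650.
Photons absorbed: 0.6650 × 3.911e-6 = 2.601e-6 mol.
Φ = 1.49e-6 mol / 2.601e-6 mol photons = 0.57.

Φ = 0.57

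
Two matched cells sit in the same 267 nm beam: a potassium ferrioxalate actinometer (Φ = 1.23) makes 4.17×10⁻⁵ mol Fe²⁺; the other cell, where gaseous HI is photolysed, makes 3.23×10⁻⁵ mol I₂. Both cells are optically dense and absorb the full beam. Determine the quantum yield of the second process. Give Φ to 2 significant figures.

Φ = 0.95

Photons absorbed by the actinometer: 4.17×10⁻⁵ / 1.23 = 3.390×10⁻⁵ mol.
Φ(unknown) = 3.23×10⁻⁵ / 3.390×10⁻⁵ = 0.95.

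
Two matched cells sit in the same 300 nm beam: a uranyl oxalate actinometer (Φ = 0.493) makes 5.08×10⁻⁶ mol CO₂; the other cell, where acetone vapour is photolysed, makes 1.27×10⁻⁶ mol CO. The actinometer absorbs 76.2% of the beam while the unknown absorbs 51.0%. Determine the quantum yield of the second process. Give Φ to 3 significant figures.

Φ = 0.184

Photons absorbed by the actinometer: 5.08×10⁻⁶ / 0.493 = 1.030×10⁻⁵ mol.
Incident flux: 1.030×10⁻⁵ / 0.762 = 1.352×10⁻⁵ einstein.
Absorbed by unknown: 0.510 × 1.352×10⁻⁵ = 6.895×10⁻⁶ mol.
Φ(unknown) = 1.27×10⁻⁶ / 6.895×10⁻⁶ = 0.184.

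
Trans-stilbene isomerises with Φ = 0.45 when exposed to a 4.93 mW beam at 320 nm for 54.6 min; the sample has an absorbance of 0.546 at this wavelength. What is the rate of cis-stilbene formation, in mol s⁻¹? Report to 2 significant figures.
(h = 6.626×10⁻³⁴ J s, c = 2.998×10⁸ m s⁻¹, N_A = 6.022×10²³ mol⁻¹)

Photon energy at 320 nm: hc/λ = (6.626×10⁻³⁴)(2.998×10⁸)/(320×10⁻⁹) = 6.208×10⁻¹⁹ J.
Energy delivered: (4.93 mW)(3276 s) = 16.15 J.
Photons incident: 16.15 / 6.208×10⁻¹⁹ = 2.601×10¹⁹, i.e. 2.601×10¹⁹/6.022×10²³ = 4.319×10⁻⁵ mol.
Fraction absorbed: 1 − 10^(−0.546) = 0.7156.
Photons absorbed: 0.7156 × 4.319×10⁻⁵ = 3.091×10⁻⁵ mol.
Product formed: 0.45 × 3.091×10⁻⁵ = 1.391×10⁻⁵ mol.
Rate: 1.391×10⁻⁵ / 3276 s = 4.2×10⁻⁹ mol s⁻¹.

4.2×10⁻⁹ mol s⁻¹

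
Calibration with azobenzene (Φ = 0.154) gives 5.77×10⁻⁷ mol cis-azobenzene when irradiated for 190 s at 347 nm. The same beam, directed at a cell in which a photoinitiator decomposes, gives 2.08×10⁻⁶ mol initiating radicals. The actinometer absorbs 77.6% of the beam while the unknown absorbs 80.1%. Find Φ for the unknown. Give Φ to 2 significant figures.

Φ = 0.54

Photons absorbed by the actinometer: 5.77×10⁻⁷ / 0.154 = 3.747×10⁻⁶ mol.
Incident flux: 3.747×10⁻⁶ / 0.776 = 4.829×10⁻⁶ einstein.
Absorbed by unknown: 0.801 × 4.829×10⁻⁶ = 3.868×10⁻⁶ mol.
Φ(unknown) = 2.08×10⁻⁶ / 3.868×10⁻⁶ = 0.54.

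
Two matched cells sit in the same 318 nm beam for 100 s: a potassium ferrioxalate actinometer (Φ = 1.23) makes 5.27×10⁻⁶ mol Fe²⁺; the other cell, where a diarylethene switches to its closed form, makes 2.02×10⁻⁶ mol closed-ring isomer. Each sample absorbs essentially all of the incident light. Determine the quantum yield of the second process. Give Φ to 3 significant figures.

Photons absorbed by the actinometer: 5.27×10⁻⁶ / 1.23 = 4.285×10⁻⁶ mol.
Φ(unknown) = 2.02×10⁻⁶ / 4.285×10⁻⁶ = 0.471.

Φ = 0.471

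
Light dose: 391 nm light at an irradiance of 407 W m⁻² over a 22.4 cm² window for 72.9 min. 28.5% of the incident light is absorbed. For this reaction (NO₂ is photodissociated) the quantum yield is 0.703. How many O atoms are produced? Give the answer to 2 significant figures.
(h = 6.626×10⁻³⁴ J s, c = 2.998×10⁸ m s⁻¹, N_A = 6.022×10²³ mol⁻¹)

Photon energy at 391 nm: hc/λ = (6.626×10⁻³⁴)(2.998×10⁸)/(391×10⁻⁹) = 5.080×10⁻¹⁹ J.
Energy delivered: (407 W m⁻²)(22.4×10⁻⁴ m²)(4374 s) = 3988 J.
Photons incident: 3988 / 5.080×10⁻¹⁹ = 7.850×10²¹, i.e. 7.850×10²¹/6.022×10²³ = 0.01304 mol.
Photons absorbed: 0.285 × 0.01304 = 0.003716 mol.
Product: Φ × n_abs = 0.703 × 0.003716 = 0.002612 mol.
As a count: 0.002612 × 6.022×10²³ = 1.6×10²¹.

1.6×10²¹ atoms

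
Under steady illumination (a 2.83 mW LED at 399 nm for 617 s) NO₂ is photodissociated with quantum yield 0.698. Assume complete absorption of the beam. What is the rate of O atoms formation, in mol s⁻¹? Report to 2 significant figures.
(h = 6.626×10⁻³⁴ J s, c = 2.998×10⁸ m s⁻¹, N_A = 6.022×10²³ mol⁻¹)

Photon energy at 399 nm: hc/λ = (6.626×10⁻³⁴)(2.998×10⁸)/(399×10⁻⁹) = 4.979×10⁻¹⁹ J.
Energy delivered: (2.83 mW)(617 s) = 1.746 J.
Photons incident: 1.746 / 4.979×10⁻¹⁹ = 3.507×10¹⁸, i.e. 3.507×10¹⁸/6.022×10²³ = 5.824×10⁻⁶ mol.
Product formed: 0.698 × 5.824×10⁻⁶ = 4.065×10⁻⁶ mol.
Rate: 4.065×10⁻⁶ / 617 s = 6.6×10⁻⁹ mol s⁻¹.

6.6×10⁻⁹ mol s⁻¹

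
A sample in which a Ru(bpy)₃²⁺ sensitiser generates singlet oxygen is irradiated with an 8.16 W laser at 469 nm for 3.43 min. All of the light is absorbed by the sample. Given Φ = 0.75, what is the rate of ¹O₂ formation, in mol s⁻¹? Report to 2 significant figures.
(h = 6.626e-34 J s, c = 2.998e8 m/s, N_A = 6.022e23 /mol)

Photon energy at 469 nm: hc/λ = (6.626e-34)(2.998e8)/(469e-9) = 4.236e-19 J.
Energy delivered: (8.16 W)(205.8 s) = 1679 J.
Photons incident: 1679 / 4.236e-19 = 3.964e21, i.e. 3.964e21/6.022e23 = 0.006583 mol.
Product formed: 0.75 × 0.006583 = 0.004937 mol.
Rate: 0.004937 / 205.8 s = 2.4e-5 mol s⁻¹.

2.4e-5 mol s⁻¹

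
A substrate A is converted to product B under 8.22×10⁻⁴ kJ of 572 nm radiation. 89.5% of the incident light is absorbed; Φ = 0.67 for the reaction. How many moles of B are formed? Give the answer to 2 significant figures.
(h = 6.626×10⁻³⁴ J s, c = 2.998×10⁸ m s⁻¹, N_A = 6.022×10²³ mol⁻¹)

2.4×10⁻⁶ mol

Photon energy at 572 nm: hc/λ = (6.626×10⁻³⁴)(2.998×10⁸)/(572×10⁻⁹) = 3.473×10⁻¹⁹ J.
Incident energy: 8.22×10⁻⁴ kJ = 0.822 J.
Photons incident: 0.822 / 3.473×10⁻¹⁹ = 2.367×10¹⁸, i.e. 2.367×10¹⁸/6.022×10²³ = 3.931×10⁻⁶ mol.
Photons absorbed: 0.895 × 3.931×10⁻⁶ = 3.518×10⁻⁶ mol.
Product: Φ × n_abs = 0.67 × 3.518×10⁻⁶ = 2.357×10⁻⁶ mol.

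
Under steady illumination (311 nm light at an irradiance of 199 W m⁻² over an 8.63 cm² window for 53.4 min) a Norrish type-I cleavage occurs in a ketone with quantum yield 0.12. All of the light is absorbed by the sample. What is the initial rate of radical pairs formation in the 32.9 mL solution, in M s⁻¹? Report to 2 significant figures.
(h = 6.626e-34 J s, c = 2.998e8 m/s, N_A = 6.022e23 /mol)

Photon energy at 311 nm: hc/λ = (6.626e-34)(2.998e8)/(311e-9) = 6.387e-19 J.
Energy delivered: (199 W m⁻²)(8.63e-4 m²)(3204 s) = 550.2 J.
Photons incident: 550.2 / 6.387e-19 = 8.614e20, i.e. 8.614e20/6.022e23 = 0.001430 mol.
Product formed: 0.12 × 0.001430 = 1.716e-4 mol.
Rate: 1.716e-4 mol / (3204 s × 0.0329 L) = 1.6e-6 M s⁻¹.

1.6e-6 M s⁻¹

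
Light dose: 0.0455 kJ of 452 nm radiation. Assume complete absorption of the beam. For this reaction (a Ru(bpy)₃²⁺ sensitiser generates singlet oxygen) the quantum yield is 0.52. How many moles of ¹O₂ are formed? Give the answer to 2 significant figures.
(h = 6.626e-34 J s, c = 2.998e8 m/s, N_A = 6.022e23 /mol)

8.9e-5 mol

Photon energy at 452 nm: hc/λ = (6.626e-34)(2.998e8)/(452e-9) = 4.395e-19 J.
Incident energy: 0.0455 kJ = 45.5 J.
Photons incident: 45.5 / 4.395e-19 = 1.035e20, i.e. 1.035e20/6.022e23 = 1.719e-4 mol.
Product: Φ × n_abs = 0.52 × 1.719e-4 = 8.939e-5 mol.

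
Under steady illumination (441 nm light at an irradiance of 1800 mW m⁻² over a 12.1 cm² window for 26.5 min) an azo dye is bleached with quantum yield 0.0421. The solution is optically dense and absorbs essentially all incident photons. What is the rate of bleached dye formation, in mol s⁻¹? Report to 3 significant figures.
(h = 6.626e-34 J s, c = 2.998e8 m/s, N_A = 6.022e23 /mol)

3.38e-10 mol s⁻¹

Photon energy at 441 nm: hc/λ = (6.626e-34)(2.998e8)/(441e-9) = 4.504e-19 J.
Energy delivered: (1800 mW m⁻²)(12.1e-4 m²)(1590 s) = 3.463 J.
Photons incident: 3.463 / 4.504e-19 = 7.689e18, i.e. 7.689e18/6.022e23 = 1.277e-5 mol.
Product formed: 0.0421 × 1.277e-5 = 5.376e-7 mol.
Rate: 5.376e-7 / 1590 s = 3.38e-10 mol s⁻¹.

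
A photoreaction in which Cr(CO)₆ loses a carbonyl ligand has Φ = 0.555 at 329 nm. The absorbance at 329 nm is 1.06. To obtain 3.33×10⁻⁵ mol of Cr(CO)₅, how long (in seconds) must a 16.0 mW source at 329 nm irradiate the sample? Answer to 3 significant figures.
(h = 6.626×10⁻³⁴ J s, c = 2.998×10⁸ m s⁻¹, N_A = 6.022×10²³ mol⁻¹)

t ≈ 1490 s

Photons that must be absorbed: 3.33×10⁻⁵ / 0.555 = 6.000×10⁻⁵ mol.
Fraction absorbed: 1 − 10^(−1.06) = 0.9129.
Incident photons needed: 6.000×10⁻⁵ / 0.9129 = 6.572×10⁻⁵ mol.
Photon energy: hc/λ = 6.038×10⁻¹⁹ J; per mole, 3.636×10⁵ J mol⁻¹.
Energy required: 6.572×10⁻⁵ × 3.636×10⁵ = 23.90 J.
Time: 23.90 J / 0.016 W = 1490 s.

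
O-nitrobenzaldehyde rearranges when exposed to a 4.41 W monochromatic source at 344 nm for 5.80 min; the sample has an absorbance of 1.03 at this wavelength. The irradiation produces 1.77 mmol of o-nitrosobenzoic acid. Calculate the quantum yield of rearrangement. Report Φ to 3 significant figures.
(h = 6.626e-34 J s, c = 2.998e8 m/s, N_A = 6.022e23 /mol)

Φ = 0.442

Product: 1.77 mmol = 0.00177 mol.
Photon energy at 344 nm: hc/λ = (6.626e-34)(2.998e8)/(344e-9) = 5.775e-19 J.
Energy delivered: (4.41 W)(348 s) = 1535 J.
Photons incident: 1535 / 5.775e-19 = 2.658e21, i.e. 2.658e21/6.022e23 = 0.004414 mol.
Fraction absorbed: 1 − 10^(−1.03) = 0.9067.
Photons absorbed: 0.9067 × 0.004414 = 0.004002 mol.
Φ = 0.00177 mol / 0.004002 mol photons = 0.442.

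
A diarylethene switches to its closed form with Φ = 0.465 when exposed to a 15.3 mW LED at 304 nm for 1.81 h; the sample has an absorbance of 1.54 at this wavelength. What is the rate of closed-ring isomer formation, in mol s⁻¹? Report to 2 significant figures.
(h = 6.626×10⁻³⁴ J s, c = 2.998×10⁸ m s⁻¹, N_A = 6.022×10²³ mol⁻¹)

1.8×10⁻⁸ mol s⁻¹

Photon energy at 304 nm: hc/λ = (6.626×10⁻³⁴)(2.998×10⁸)/(304×10⁻⁹) = 6.534×10⁻¹⁹ J.
Energy delivered: (15.3 mW)(6516 s) = 99.69 J.
Photons incident: 99.69 / 6.534×10⁻¹⁹ = 1.526×10²⁰, i.e. 1.526×10²⁰/6.022×10²³ = 2.534×10⁻⁴ mol.
Fraction absorbed: 1 − 10^(−1.54) = 0.9712.
Photons absorbed: 0.9712 × 2.534×10⁻⁴ = 2.461×10⁻⁴ mol.
Product formed: 0.465 × 2.461×10⁻⁴ = 1.144×10⁻⁴ mol.
Rate: 1.144×10⁻⁴ / 6516 s = 1.8×10⁻⁸ mol s⁻¹.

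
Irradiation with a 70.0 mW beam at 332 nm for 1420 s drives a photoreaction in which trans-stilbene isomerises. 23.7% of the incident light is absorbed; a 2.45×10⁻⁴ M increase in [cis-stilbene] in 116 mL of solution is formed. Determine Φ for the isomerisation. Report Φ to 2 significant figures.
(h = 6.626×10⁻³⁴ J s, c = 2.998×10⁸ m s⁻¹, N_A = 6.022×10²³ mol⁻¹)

Φ = 0.43

Product: (2.45×10⁻⁴ M)(0.116 L) = 2.842×10⁻⁵ mol.
Photon energy at 332 nm: hc/λ = (6.626×10⁻³⁴)(2.998×10⁸)/(332×10⁻⁹) = 5.983×10⁻¹⁹ J.
Energy delivered: (70.0 mW)(1420 s) = 99.40 J.
Photons incident: 99.40 / 5.983×10⁻¹⁹ = 1.661×10²⁰, i.e. 1.661×10²⁰/6.022×10²³ = 2.758×10⁻⁴ mol.
Photons absorbed: 0.237 × 2.758×10⁻⁴ = 6.536×10⁻⁵ mol.
Φ = 2.842×10⁻⁵ mol / 6.536×10⁻⁵ mol photons = 0.43.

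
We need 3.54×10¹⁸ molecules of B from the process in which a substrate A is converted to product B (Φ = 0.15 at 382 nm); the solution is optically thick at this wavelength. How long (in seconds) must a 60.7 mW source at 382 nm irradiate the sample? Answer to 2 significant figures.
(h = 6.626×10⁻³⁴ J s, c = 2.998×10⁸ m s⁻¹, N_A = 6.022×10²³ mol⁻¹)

Product: 3.54×10¹⁸ / 6.022×10²³ = 5.878×10⁻⁶ mol.
Photons that must be absorbed: 5.878×10⁻⁶ / 0.15 = 3.919×10⁻⁵ mol.
Photon energy: hc/λ = 5.200×10⁻¹⁹ J; per mole, 3.131×10⁵ J mol⁻¹.
Energy required: 3.919×10⁻⁵ × 3.131×10⁵ = 12.27 J.
Time: 12.27 J / 0.0607 W = 200 s.

t ≈ 200 s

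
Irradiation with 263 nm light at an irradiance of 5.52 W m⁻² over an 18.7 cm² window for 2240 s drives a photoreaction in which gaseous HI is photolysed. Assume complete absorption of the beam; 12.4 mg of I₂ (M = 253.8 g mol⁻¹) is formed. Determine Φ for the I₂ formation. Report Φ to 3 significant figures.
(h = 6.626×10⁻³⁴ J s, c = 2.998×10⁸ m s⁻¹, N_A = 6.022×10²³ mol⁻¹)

Product: 12.4 mg / 253.8 g mol⁻¹ = 4.886×10⁻⁵ mol.
Photon energy at 263 nm: hc/λ = (6.626×10⁻³⁴)(2.998×10⁸)/(263×10⁻⁹) = 7.553×10⁻¹⁹ J.
Energy delivered: (5.52 W m⁻²)(18.7×10⁻⁴ m²)(2240 s) = 23.12 J.
Photons incident: 23.12 / 7.553×10⁻¹⁹ = 3.061×10¹⁹, i.e. 3.061×10¹⁹/6.022×10²³ = 5.083×10⁻⁵ mol.
Φ = 4.886×10⁻⁵ mol / 5.083×10⁻⁵ mol photons = 0.961.

Φ = 0.961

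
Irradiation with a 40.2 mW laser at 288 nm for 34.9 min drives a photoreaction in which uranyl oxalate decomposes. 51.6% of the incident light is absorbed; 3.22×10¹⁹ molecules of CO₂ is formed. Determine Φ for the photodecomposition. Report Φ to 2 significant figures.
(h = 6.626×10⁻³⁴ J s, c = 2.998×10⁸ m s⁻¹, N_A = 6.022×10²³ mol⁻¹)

Φ = 0.51

Product: 3.22×10¹⁹ / 6.022×10²³ = 5.347×10⁻⁵ mol.
Photon energy at 288 nm: hc/λ = (6.626×10⁻³⁴)(2.998×10⁸)/(288×10⁻⁹) = 6.897×10⁻¹⁹ J.
Energy delivered: (40.2 mW)(2094 s) = 84.18 J.
Photons incident: 84.18 / 6.897×10⁻¹⁹ = 1.221×10²⁰, i.e. 1.221×10²⁰/6.022×10²³ = 2.028×10⁻⁴ mol.
Photons absorbed: 0.516 × 2.028×10⁻⁴ = 1.046×10⁻⁴ mol.
Φ = 5.347×10⁻⁵ mol / 1.046×10⁻⁴ mol photons = 0.51.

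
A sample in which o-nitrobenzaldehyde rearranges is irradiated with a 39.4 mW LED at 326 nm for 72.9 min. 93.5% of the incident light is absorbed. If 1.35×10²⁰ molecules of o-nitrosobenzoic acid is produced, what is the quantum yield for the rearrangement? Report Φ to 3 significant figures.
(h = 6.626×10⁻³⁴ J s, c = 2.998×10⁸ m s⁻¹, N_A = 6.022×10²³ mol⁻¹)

Φ = 0.511

Product: 1.35×10²⁰ / 6.022×10²³ = 2.242×10⁻⁴ mol.
Photon energy at 326 nm: hc/λ = (6.626×10⁻³⁴)(2.998×10⁸)/(326×10⁻⁹) = 6.093×10⁻¹⁹ J.
Energy delivered: (39.4 mW)(4374 s) = 172.3 J.
Photons incident: 172.3 / 6.093×10⁻¹⁹ = 2.828×10²⁰, i.e. 2.828×10²⁰/6.022×10²³ = 4.696×10⁻⁴ mol.
Photons absorbed: 0.935 × 4.696×10⁻⁴ = 4.391×10⁻⁴ mol.
Φ = 2.242×10⁻⁴ mol / 4.391×10⁻⁴ mol photons = 0.511.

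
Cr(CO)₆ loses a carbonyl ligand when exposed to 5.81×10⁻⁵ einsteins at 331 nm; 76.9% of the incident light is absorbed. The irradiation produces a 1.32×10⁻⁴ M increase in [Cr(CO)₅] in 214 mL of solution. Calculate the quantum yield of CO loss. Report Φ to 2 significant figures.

Φ = 0.63

Product: (1.32×10⁻⁴ M)(0.214 L) = 2.825×10⁻⁵ mol.
Photons absorbed: 0.769 × 5.81×10⁻⁵ = 4.468×10⁻⁵ mol.
Φ = 2.825×10⁻⁵ mol / 4.468×10⁻⁵ mol photons = 0.63.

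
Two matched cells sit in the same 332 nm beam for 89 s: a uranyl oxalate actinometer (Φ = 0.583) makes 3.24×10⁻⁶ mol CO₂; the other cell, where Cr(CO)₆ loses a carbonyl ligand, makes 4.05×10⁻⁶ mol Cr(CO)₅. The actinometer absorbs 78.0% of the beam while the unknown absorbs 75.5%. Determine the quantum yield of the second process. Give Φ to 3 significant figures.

Photons absorbed by the actinometer: 3.24×10⁻⁶ / 0.583 = 5.557×10⁻⁶ mol.
Incident flux: 5.557×10⁻⁶ / 0.780 = 7.124×10⁻⁶ einstein.
Absorbed by unknown: 0.755 × 7.124×10⁻⁶ = 5.379×10⁻⁶ mol.
Φ(unknown) = 4.05×10⁻⁶ / 5.379×10⁻⁶ = 0.753.

Φ = 0.753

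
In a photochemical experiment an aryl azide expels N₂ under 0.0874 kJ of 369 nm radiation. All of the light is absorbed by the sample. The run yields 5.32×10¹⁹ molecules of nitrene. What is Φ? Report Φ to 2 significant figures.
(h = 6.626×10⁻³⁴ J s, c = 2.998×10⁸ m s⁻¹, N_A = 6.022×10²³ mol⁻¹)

Φ = 0.33

Product: 5.32×10¹⁹ / 6.022×10²³ = 8.834×10⁻⁵ mol.
Photon energy at 369 nm: hc/λ = (6.626×10⁻³⁴)(2.998×10⁸)/(369×10⁻⁹) = 5.383×10⁻¹⁹ J.
Incident energy: 0.0874 kJ = 87.4 J.
Photons incident: 87.4 / 5.383×10⁻¹⁹ = 1.624×10²⁰, i.e. 1.624×10²⁰/6.022×10²³ = 2.697×10⁻⁴ mol.
Φ = 8.834×10⁻⁵ mol / 2.697×10⁻⁴ mol photons = 0.33.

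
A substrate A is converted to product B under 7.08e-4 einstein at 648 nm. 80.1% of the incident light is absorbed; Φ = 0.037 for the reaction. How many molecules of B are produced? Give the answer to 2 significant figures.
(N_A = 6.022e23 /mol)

1.3e19 molecules

Photons absorbed: 0.801 × 7.08e-4 = 5.671e-4 mol.
Product: Φ × n_abs = 0.037 × 5.671e-4 = 2.098e-5 mol.
As a count: 2.098e-5 × 6.022e23 = 1.3e19.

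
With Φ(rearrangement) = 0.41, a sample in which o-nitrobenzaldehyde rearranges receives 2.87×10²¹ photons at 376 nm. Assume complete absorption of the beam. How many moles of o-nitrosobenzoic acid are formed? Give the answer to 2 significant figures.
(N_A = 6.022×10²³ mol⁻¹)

Moles of photons: 2.87×10²¹ / 6.022×10²³ = 0.004766 mol.
Product: Φ × n_abs = 0.41 × 0.004766 = 0.001954 mol.

0.0020 mol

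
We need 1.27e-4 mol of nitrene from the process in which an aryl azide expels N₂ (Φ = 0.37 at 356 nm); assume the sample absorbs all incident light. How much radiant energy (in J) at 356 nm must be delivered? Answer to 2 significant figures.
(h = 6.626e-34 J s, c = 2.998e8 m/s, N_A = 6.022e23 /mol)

120 J

Photons that must be absorbed: 1.27e-4 / 0.37 = 3.432e-4 mol.
Photon energy: hc/λ = 5.580e-19 J; per mole, 3.360e5 J mol⁻¹.
Energy required: 3.432e-4 × 3.360e5 = 120 J.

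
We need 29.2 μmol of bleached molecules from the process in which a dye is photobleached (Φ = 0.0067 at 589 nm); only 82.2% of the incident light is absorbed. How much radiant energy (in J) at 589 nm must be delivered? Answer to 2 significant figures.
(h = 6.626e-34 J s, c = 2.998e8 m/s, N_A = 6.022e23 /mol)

1100 J

Product: 29.2 μmol = 2.92e-5 mol.
Photons that must be absorbed: 2.92e-5 / 0.0067 = 0.004358 mol.
Incident photons needed: 0.004358 / 0.822 = 0.005302 mol.
Photon energy: hc/λ = 3.373e-19 J; per mole, 2.031e5 J mol⁻¹.
Energy required: 0.005302 × 2.031e5 = 1100 J.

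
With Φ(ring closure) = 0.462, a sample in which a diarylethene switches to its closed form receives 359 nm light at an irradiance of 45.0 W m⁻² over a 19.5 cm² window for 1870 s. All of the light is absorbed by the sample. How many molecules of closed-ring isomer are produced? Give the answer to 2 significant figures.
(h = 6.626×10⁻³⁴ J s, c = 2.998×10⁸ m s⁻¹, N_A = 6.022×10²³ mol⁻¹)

Photon energy at 359 nm: hc/λ = (6.626×10⁻³⁴)(2.998×10⁸)/(359×10⁻⁹) = 5.533×10⁻¹⁹ J.
Energy delivered: (45.0 W m⁻²)(19.5×10⁻⁴ m²)(1870 s) = 164.1 J.
Photons incident: 164.1 / 5.533×10⁻¹⁹ = 2.966×10²⁰, i.e. 2.966×10²⁰/6.022×10²³ = 4.925×10⁻⁴ mol.
Product: Φ × n_abs = 0.462 × 4.925×10⁻⁴ = 2.275×10⁻⁴ mol.
As a count: 2.275×10⁻⁴ × 6.022×10²³ = 1.4×10²⁰.

1.4×10²⁰ molecules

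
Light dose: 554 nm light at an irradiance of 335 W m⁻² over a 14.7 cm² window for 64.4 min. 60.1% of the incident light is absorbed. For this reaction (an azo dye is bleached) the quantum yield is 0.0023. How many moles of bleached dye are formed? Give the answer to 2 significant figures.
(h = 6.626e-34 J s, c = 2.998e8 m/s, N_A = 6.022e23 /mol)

Photon energy at 554 nm: hc/λ = (6.626e-34)(2.998e8)/(554e-9) = 3.586e-19 J.
Energy delivered: (335 W m⁻²)(14.7e-4 m²)(3864 s) = 1903 J.
Photons incident: 1903 / 3.586e-19 = 5.307e21, i.e. 5.307e21/6.022e23 = 0.008813 mol.
Photons absorbed: 0.601 × 0.008813 = 0.005297 mol.
Product: Φ × n_abs = 0.0023 × 0.005297 = 1.218e-5 mol.

1.2e-5 mol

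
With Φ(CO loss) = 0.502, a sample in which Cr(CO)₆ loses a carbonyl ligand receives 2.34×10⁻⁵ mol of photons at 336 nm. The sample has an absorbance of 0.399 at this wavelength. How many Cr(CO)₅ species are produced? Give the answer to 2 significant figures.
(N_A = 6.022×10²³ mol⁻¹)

4.3×10¹⁸ species

Fraction absorbed: 1 − 10^(−0.399) = 0.6010.
Photons absorbed: 0.6010 × 2.34×10⁻⁵ = 1.406×10⁻⁵ mol.
Product: Φ × n_abs = 0.502 × 1.406×10⁻⁵ = 7.058×10⁻⁶ mol.
As a count: 7.058×10⁻⁶ × 6.022×10²³ = 4.3×10¹⁸.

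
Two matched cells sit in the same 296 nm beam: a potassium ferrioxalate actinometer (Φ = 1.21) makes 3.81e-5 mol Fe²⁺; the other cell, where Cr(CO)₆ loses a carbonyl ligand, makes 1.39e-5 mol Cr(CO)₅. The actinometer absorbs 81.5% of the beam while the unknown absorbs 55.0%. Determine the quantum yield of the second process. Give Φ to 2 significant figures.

Φ = 0.65

Photons absorbed by the actinometer: 3.81e-5 / 1.21 = 3.149e-5 mol.
Incident flux: 3.149e-5 / 0.815 = 3.864e-5 einstein.
Absorbed by unknown: 0.550 × 3.864e-5 = 2.125e-5 mol.
Φ(unknown) = 1.39e-5 / 2.125e-5 = 0.65.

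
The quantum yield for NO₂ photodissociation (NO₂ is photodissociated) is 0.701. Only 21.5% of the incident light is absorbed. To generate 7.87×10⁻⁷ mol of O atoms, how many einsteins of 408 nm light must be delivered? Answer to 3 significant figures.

Photons that must be absorbed: 7.87×10⁻⁷ / 0.701 = 1.123×10⁻⁶ mol.
Incident photons needed: 1.123×10⁻⁶ / 0.215 = 5.223×10⁻⁶ mol.

5.22×10⁻⁶ einstein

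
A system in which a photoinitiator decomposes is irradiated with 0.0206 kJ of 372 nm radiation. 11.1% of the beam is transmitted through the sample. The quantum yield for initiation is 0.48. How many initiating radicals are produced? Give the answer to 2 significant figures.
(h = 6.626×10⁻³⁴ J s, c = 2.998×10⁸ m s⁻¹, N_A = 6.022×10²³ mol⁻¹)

Photon energy at 372 nm: hc/λ = (6.626×10⁻³⁴)(2.998×10⁸)/(372×10⁻⁹) = 5.340×10⁻¹⁹ J.
Incident energy: 0.0206 kJ = 20.6 J.
Photons incident: 20.6 / 5.340×10⁻¹⁹ = 3.858×10¹⁹, i.e. 3.858×10¹⁹/6.022×10²³ = 6.407×10⁻⁵ mol.
Fraction absorbed: 1 − 11.1/100 = 0.8890.
Photons absorbed: 0.8890 × 6.407×10⁻⁵ = 5.696×10⁻⁵ mol.
Product: Φ × n_abs = 0.48 × 5.696×10⁻⁵ = 2.734×10⁻⁵ mol.
As a count: 2.734×10⁻⁵ × 6.022×10²³ = 1.6×10¹⁹.

1.6×10¹⁹ initiating radicals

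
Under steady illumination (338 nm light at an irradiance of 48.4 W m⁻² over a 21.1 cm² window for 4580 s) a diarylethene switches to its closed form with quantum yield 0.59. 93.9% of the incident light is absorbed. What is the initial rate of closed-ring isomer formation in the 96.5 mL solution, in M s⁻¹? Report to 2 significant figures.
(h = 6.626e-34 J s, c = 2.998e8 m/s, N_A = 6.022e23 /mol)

1.7e-6 M s⁻¹

Photon energy at 338 nm: hc/λ = (6.626e-34)(2.998e8)/(338e-9) = 5.877e-19 J.
Energy delivered: (48.4 W m⁻²)(21.1e-4 m²)(4580 s) = 467.7 J.
Photons incident: 467.7 / 5.877e-19 = 7.958e20, i.e. 7.958e20/6.022e23 = 0.001321 mol.
Photons absorbed: 0.939 × 0.001321 = 0.001240 mol.
Product formed: 0.59 × 0.001240 = 7.316e-4 mol.
Rate: 7.316e-4 mol / (4580 s × 0.0965 L) = 1.7e-6 M s⁻¹.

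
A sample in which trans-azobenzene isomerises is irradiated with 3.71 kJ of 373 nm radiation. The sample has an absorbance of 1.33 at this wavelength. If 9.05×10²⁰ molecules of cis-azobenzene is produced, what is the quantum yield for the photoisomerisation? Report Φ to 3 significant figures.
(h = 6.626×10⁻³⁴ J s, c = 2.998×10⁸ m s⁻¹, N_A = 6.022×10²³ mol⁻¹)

Product: 9.05×10²⁰ / 6.022×10²³ = 0.001503 mol.
Photon energy at 373 nm: hc/λ = (6.626×10⁻³⁴)(2.998×10⁸)/(373×10⁻⁹) = 5.326×10⁻¹⁹ J.
Incident energy: 3.71 kJ = 3710 J.
Photons incident: 3710 / 5.326×10⁻¹⁹ = 6.966×10²¹, i.e. 6.966×10²¹/6.022×10²³ = 0.01157 mol.
Fraction absorbed: 1 − 10^(−1.33) = 0.9532.
Photons absorbed: 0.9532 × 0.01157 = 0.01103 mol.
Φ = 0.001503 mol / 0.01103 mol photons = 0.136.

Φ = 0.136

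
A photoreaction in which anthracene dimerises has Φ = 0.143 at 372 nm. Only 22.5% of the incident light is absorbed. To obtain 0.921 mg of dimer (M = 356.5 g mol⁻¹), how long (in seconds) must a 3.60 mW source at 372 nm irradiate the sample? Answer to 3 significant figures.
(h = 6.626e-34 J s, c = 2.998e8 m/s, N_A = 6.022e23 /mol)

t ≈ 7170 s

Product: 0.921 mg / 356.5 g mol⁻¹ = 2.583e-6 mol.
Photons that must be absorbed: 2.583e-6 / 0.143 = 1.806e-5 mol.
Incident photons needed: 1.806e-5 / 0.225 = 8.027e-5 mol.
Photon energy: hc/λ = 5.340e-19 J; per mole, 3.216e5 J mol⁻¹.
Energy required: 8.027e-5 × 3.216e5 = 25.81 J.
Time: 25.81 J / 0.0036 W = 7170 s.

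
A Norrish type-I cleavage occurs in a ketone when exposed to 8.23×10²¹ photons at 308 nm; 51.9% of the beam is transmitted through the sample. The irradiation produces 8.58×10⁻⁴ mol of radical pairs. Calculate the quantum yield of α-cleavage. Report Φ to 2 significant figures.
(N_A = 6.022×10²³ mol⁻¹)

Moles of photons: 8.23×10²¹ / 6.022×10²³ = 0.01367 mol.
Fraction absorbed: 1 − 51.9/100 = 0.4810.
Photons absorbed: 0.4810 × 0.01367 = 0.006575 mol.
Φ = 8.58×10⁻⁴ mol / 0.006575 mol photons = 0.13.

Φ = 0.13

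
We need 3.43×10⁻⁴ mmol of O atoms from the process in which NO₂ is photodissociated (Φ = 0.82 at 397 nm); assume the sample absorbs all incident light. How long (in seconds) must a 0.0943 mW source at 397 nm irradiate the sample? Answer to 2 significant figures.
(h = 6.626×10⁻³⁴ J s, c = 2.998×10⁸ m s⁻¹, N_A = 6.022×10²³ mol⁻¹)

t ≈ 1300 s

Product: 3.43×10⁻⁴ mmol = 3.43×10⁻⁷ mol.
Photons that must be absorbed: 3.43×10⁻⁷ / 0.82 = 4.183×10⁻⁷ mol.
Photon energy: hc/λ = 5.004×10⁻¹⁹ J; per mole, 3.013×10⁵ J mol⁻¹.
Energy required: 4.183×10⁻⁷ × 3.013×10⁵ = 0.1260 J.
Time: 0.1260 J / 9.43e-05 W = 1300 s.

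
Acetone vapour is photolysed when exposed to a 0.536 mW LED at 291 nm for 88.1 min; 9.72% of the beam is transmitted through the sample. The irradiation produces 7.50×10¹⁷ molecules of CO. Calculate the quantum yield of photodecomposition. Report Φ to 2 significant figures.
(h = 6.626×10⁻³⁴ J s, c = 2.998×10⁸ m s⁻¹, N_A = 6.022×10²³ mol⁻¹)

Product: 7.50×10¹⁷ / 6.022×10²³ = 1.245×10⁻⁶ mol.
Photon energy at 291 nm: hc/λ = (6.626×10⁻³⁴)(2.998×10⁸)/(291×10⁻⁹) = 6.826×10⁻¹⁹ J.
Energy delivered: (0.536 mW)(5286 s) = 2.833 J.
Photons incident: 2.833 / 6.826×10⁻¹⁹ = 4.150×10¹⁸, i.e. 4.150×10¹⁸/6.022×10²³ = 6.891×10⁻⁶ mol.
Fraction absorbed: 1 − 9.72/100 = 0.9028.
Photons absorbed: 0.9028 × 6.891×10⁻⁶ = 6.221×10⁻⁶ mol.
Φ = 1.245×10⁻⁶ mol / 6.221×10⁻⁶ mol photons = 0.20.

Φ = 0.20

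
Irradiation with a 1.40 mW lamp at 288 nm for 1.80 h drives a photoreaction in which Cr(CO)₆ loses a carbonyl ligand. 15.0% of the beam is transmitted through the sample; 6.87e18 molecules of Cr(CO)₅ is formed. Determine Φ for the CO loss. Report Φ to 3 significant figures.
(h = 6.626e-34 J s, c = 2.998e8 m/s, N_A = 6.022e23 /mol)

Product: 6.87e18 / 6.022e23 = 1.141e-5 mol.
Photon energy at 288 nm: hc/λ = (6.626e-34)(2.998e8)/(288e-9) = 6.897e-19 J.
Energy delivered: (1.40 mW)(6480 s) = 9.072 J.
Photons incident: 9.072 / 6.897e-19 = 1.315e19, i.e. 1.315e19/6.022e23 = 2.184e-5 mol.
Fraction absorbed: 1 − 15.0/100 = 0.8500.
Photons absorbed: 0.8500 × 2.184e-5 = 1.856e-5 mol.
Φ = 1.141e-5 mol / 1.856e-5 mol photons = 0.615.

Φ = 0.615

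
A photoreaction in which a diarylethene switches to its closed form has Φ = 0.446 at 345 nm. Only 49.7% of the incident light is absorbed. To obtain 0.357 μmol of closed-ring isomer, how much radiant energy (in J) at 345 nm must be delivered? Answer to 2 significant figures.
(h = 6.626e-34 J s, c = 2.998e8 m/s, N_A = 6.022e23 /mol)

Product: 0.357 μmol = 3.57e-7 mol.
Photons that must be absorbed: 3.57e-7 / 0.446 = 8.004e-7 mol.
Incident photons needed: 8.004e-7 / 0.497 = 1.610e-6 mol.
Photon energy: hc/λ = 5.758e-19 J; per mole, 3.467e5 J mol⁻¹.
Energy required: 1.610e-6 × 3.467e5 = 0.56 J.

0.56 J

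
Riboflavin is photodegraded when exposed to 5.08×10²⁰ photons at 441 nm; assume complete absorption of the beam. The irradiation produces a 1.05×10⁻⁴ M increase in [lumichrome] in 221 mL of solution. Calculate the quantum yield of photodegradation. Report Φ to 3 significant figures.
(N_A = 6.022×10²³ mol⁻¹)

Φ = 0.0275

Product: (1.05×10⁻⁴ M)(0.221 L) = 2.321×10⁻⁵ mol.
Moles of photons: 5.08×10²⁰ / 6.022×10²³ = 8.436×10⁻⁴ mol.
Φ = 2.321×10⁻⁵ mol / 8.436×10⁻⁴ mol photons = 0.0275.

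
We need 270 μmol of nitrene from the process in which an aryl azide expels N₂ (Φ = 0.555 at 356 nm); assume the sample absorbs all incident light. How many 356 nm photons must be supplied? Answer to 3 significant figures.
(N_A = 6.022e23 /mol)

2.93e20 photons

Product: 270 μmol = 2.70e-4 mol.
Photons that must be absorbed: 2.70e-4 / 0.555 = 4.865e-4 mol.
Photon count: 4.865e-4 × 6.022e23 = 2.93e20.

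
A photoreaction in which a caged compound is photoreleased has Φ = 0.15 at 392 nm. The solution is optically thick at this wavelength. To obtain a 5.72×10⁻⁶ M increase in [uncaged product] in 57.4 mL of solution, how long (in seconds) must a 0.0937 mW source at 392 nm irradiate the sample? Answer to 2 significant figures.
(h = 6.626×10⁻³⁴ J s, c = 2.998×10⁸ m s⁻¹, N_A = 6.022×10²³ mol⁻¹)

t ≈ 7100 s

Product: (5.72×10⁻⁶ M)(0.0574 L) = 3.283×10⁻⁷ mol.
Photons that must be absorbed: 3.283×10⁻⁷ / 0.15 = 2.189×10⁻⁶ mol.
Photon energy: hc/λ = 5.068×10⁻¹⁹ J; per mole, 3.052×10⁵ J mol⁻¹.
Energy required: 2.189×10⁻⁶ × 3.052×10⁵ = 0.6681 J.
Time: 0.6681 J / 9.37e-05 W = 7100 s.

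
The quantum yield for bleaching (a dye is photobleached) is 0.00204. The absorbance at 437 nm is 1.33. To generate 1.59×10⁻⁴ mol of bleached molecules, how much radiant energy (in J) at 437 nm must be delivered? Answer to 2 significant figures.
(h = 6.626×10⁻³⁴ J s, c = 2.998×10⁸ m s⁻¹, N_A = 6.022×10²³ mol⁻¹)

Photons that must be absorbed: 1.59×10⁻⁴ / 0.00204 = 0.07794 mol.
Fraction absorbed: 1 − 10^(−1.33) = 0.9532.
Incident photons needed: 0.07794 / 0.9532 = 0.08177 mol.
Photon energy: hc/λ = 4.546×10⁻¹⁹ J; per mole, 2.738×10⁵ J mol⁻¹.
Energy required: 0.08177 × 2.738×10⁵ = 2.2×10⁴ J.

2.2×10⁴ J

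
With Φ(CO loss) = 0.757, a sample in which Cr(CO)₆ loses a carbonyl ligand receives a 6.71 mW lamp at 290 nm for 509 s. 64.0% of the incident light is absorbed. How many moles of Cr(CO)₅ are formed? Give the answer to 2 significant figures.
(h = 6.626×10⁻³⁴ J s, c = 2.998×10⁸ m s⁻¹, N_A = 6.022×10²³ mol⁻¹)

Photon energy at 290 nm: hc/λ = (6.626×10⁻³⁴)(2.998×10⁸)/(290×10⁻⁹) = 6.850×10⁻¹⁹ J.
Energy delivered: (6.71 mW)(509 s) = 3.415 J.
Photons incident: 3.415 / 6.850×10⁻¹⁹ = 4.985×10¹⁸, i.e. 4.985×10¹⁸/6.022×10²³ = 8.278×10⁻⁶ mol.
Photons absorbed: 0.640 × 8.278×10⁻⁶ = 5.298×10⁻⁶ mol.
Product: Φ × n_abs = 0.757 × 5.298×10⁻⁶ = 4.011×10⁻⁶ mol.

4.0×10⁻⁶ mol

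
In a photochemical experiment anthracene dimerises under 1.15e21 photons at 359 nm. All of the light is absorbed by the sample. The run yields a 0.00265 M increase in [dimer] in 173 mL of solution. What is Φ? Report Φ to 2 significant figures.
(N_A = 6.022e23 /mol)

Product: (0.00265 M)(0.173 L) = 4.584e-4 mol.
Moles of photons: 1.15e21 / 6.022e23 = 0.001910 mol.
Φ = 4.584e-4 mol / 0.001910 mol photons = 0.24.

Φ = 0.24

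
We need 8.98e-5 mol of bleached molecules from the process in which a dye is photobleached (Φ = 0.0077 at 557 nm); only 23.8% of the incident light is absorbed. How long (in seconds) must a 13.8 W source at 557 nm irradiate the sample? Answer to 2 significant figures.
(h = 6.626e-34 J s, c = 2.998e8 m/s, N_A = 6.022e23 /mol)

Photons that must be absorbed: 8.98e-5 / 0.0077 = 0.01166 mol.
Incident photons needed: 0.01166 / 0.238 = 0.04899 mol.
Photon energy: hc/λ = 3.566e-19 J; per mole, 2.147e5 J mol⁻¹.
Energy required: 0.04899 × 2.147e5 = 1.052e4 J.
Time: 1.052e4 J / 13.8 W = 760 s.

t ≈ 760 s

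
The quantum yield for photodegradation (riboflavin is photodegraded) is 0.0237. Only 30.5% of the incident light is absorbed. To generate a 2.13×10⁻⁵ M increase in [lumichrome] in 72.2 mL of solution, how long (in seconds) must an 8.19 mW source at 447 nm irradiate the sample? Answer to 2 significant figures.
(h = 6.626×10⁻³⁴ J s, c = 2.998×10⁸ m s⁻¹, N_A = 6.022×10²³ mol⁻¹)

t ≈ 7000 s

Product: (2.13×10⁻⁵ M)(0.0722 L) = 1.538×10⁻⁶ mol.
Photons that must be absorbed: 1.538×10⁻⁶ / 0.0237 = 6.489×10⁻⁵ mol.
Incident photons needed: 6.489×10⁻⁵ / 0.305 = 2.128×10⁻⁴ mol.
Photon energy: hc/λ = 4.444×10⁻¹⁹ J; per mole, 2.676×10⁵ J mol⁻¹.
Energy required: 2.128×10⁻⁴ × 2.676×10⁵ = 56.95 J.
Time: 56.95 J / 0.00819 W = 7000 s.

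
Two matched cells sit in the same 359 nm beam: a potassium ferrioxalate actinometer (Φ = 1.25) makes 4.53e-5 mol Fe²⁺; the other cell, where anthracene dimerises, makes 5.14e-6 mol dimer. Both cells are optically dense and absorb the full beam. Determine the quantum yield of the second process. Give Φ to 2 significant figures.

Φ = 0.14

Photons absorbed by the actinometer: 4.53e-5 / 1.25 = 3.624e-5 mol.
Φ(unknown) = 5.14e-6 / 3.624e-5 = 0.14.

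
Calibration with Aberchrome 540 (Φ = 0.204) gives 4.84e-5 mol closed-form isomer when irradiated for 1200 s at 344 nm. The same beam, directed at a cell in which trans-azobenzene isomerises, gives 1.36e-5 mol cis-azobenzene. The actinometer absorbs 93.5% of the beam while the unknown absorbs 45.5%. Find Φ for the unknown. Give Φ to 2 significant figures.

Photons absorbed by the actinometer: 4.84e-5 / 0.204 = 2.373e-4 mol.
Incident flux: 2.373e-4 / 0.935 = 2.538e-4 einstein.
Absorbed by unknown: 0.455 × 2.538e-4 = 1.155e-4 mol.
Φ(unknown) = 1.36e-5 / 1.155e-4 = 0.12.

Φ = 0.12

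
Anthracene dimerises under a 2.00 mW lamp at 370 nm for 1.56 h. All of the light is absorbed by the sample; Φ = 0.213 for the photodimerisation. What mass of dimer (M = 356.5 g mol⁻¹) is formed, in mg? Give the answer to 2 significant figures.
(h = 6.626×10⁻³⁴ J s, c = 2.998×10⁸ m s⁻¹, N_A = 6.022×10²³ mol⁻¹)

2.6 mg

Photon energy at 370 nm: hc/λ = (6.626×10⁻³⁴)(2.998×10⁸)/(370×10⁻⁹) = 5.369×10⁻¹⁹ J.
Energy delivered: (2.00 mW)(5616 s) = 11.23 J.
Photons incident: 11.23 / 5.369×10⁻¹⁹ = 2.092×10¹⁹, i.e. 2.092×10¹⁹/6.022×10²³ = 3.474×10⁻⁵ mol.
Product: Φ × n_abs = 0.213 × 3.474×10⁻⁵ = 7.400×10⁻⁶ mol.
Mass: 7.400×10⁻⁶ × 356.5 = 0.002638 g = 2.6 mg.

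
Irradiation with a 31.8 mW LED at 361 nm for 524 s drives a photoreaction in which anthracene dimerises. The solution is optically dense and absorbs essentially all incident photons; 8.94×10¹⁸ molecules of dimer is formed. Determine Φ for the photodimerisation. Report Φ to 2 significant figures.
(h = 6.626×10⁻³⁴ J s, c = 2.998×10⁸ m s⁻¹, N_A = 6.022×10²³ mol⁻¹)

Product: 8.94×10¹⁸ / 6.022×10²³ = 1.485×10⁻⁵ mol.
Photon energy at 361 nm: hc/λ = (6.626×10⁻³⁴)(2.998×10⁸)/(361×10⁻⁹) = 5.503×10⁻¹⁹ J.
Energy delivered: (31.8 mW)(524 s) = 16.66 J.
Photons incident: 16.66 / 5.503×10⁻¹⁹ = 3.027×10¹⁹, i.e. 3.027×10¹⁹/6.022×10²³ = 5.027×10⁻⁵ mol.
Φ = 1.485×10⁻⁵ mol / 5.027×10⁻⁵ mol photons = 0.30.

Φ = 0.30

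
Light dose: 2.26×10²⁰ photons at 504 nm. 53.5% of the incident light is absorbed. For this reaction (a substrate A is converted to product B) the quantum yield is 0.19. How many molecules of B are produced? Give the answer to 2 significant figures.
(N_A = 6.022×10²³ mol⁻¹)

2.3×10¹⁹ molecules

Moles of photons: 2.26×10²⁰ / 6.022×10²³ = 3.753×10⁻⁴ mol.
Photons absorbed: 0.535 × 3.753×10⁻⁴ = 2.008×10⁻⁴ mol.
Product: Φ × n_abs = 0.19 × 2.008×10⁻⁴ = 3.815×10⁻⁵ mol.
As a count: 3.815×10⁻⁵ × 6.022×10²³ = 2.3×10¹⁹.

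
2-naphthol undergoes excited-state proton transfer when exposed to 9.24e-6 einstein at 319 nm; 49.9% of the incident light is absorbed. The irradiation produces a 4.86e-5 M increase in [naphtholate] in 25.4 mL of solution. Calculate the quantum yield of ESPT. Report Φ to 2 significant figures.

Φ = 0.27

Product: (4.86e-5 M)(0.0254 L) = 1.234e-6 mol.
Photons absorbed: 0.499 × 9.24e-6 = 4.611e-6 mol.
Φ = 1.234e-6 mol / 4.611e-6 mol photons = 0.27.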